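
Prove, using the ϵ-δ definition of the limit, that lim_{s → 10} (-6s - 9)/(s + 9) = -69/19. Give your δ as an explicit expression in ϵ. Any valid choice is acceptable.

δ = min(19/2, (361/90)ϵ)

Let ϵ > 0. We want δ > 0 with 0 < |s − 10| < δ ⇒ |(-6s - 9)/(s + 9) + 69/19| < ϵ.
Combining over a common denominator, (-6s - 9)/(s + 9) + 69/19 = [(-6s - 9)·19 − (-69)·(s + 9)] / [19·(s + 9)] = -45(s − 10) / (19(s + 9)).
So |(-6s - 9)/(s + 9) + 69/19| = 45|s − 10| / (19·|s + 9|).
Restrict δ ≤ 19/2. Then |s − 10| < 19/2 gives |s + 9| = |(s − 10) + 19| ≥ 19 − 19/2 = 19/2.
Hence |(-6s - 9)/(s + 9) + 69/19| < 45|s − 10|/(19·(19/2)) = (90/361)|s − 10|, which is < ϵ once |s − 10| < (361/90)ϵ.
Take δ = min(19/2, (361/90)ϵ). Then 0 < |s − 10| < δ forces both bounds, so |(-6s - 9)/(s + 9) + 69/19| < ϵ.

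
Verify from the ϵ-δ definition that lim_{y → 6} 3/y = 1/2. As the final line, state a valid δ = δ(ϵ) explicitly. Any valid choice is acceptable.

δ = min(3, 6ϵ)

Suppose ϵ > 0. We seek δ > 0 such that 0 < |y − 6| < δ implies |3/y − (1/2)| < ϵ.
|3/y − (1/2)| = 3·|6 − y|/(6·|y|) = 3|y − 6|/(6|y|).
Require δ ≤ 3 so that |y| > 6 − 3 = 3, hence 6|y| > 18.
Then |3/y − (1/2)| < 3|y − 6|/18, which is < ϵ when |y − 6| < 6ϵ.
Take δ = min(3, 6ϵ). Then 0 < |y − 6| < δ gives both |y − 6| < 3 and |y − 6| < 6ϵ, so |3/y − (1/2)| < ϵ.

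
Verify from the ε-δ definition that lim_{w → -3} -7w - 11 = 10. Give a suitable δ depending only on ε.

Fix ε > 0. We need δ > 0 so that 0 < |w + 3| < δ implies |(-7w - 11) − 10| < ε.
Since (-7w - 11) − 10 = -7(w + 3), we have |(-7w - 11) − 10| = 7|w + 3|.
So 7|w + 3| < ε exactly when |w + 3| < ε/7.
Choosing δ = ε/7 gives |(-7w - 11) − 10| = 7|w + 3| < ε whenever |w + 3| < δ.

δ = ε/7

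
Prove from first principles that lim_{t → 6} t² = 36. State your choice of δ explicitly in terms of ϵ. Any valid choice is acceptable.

δ = min(2, ϵ/14)

Suppose ϵ > 0. We seek δ > 0 with 0 < |t − 6| < δ ⇒ |t² − 36| < ϵ.
Factor: t² − 36 = (t − 6)(t + 6), so |t² − 36| = |t − 6|·|t + 6|.
Restrict δ ≤ 2. Then |t − 6| < 2 gives |t| < 8, so by the triangle inequality |t + 6| ≤ 8 + 6 = 14.
Hence |t² − 36| ≤ 14|t − 6|, which is < ϵ once |t − 6| < ϵ/14.
Take δ = min(2, ϵ/14). If 0 < |t − 6| < δ then both bounds hold and |t² − 36| ≤ 14|t − 6| < 14·(ϵ/14) = ϵ.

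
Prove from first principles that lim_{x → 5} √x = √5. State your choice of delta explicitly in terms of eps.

Suppose eps > 0. We want delta > 0 such that 0 < |x − 5| < delta implies |√x − √5| < eps.
Multiplying by the conjugate, |√x − √5| = |x − 5|/(√x + √5).
Restrict delta ≤ 5 so that |x − 5| < 5 forces x > 0, and then √x + √5 > √5.
Hence |√x − √5| < |x − 5|/√5, which is < eps once |x − 5| < √5·eps.
Take delta = min(5, √5·eps). If 0 < |x − 5| < delta then x > 0 and |√x − √5| < |x − 5|/√5 < eps.

delta = min(5, √5·eps)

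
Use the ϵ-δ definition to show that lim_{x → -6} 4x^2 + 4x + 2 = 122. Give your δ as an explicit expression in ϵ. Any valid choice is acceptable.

Let ϵ > 0 be given. We want δ > 0 such that 0 < |x + 6| < δ implies |(4x^2 + 4x + 2) − 122| < ϵ.
(4x^2 + 4x + 2) − 122 = 4x^2 + 4x - 120 = (x + 6)(4x - 20).
So |(4x^2 + 4x + 2) − 122| = |x + 6|·|4x - 20|.
Assume first that |x + 6| < 1, so |x| < 7. Then |4x - 20| ≤ 4·7 + 20 = 48.
Hence |(4x^2 + 4x + 2) − 122| ≤ 48|x + 6| < ϵ provided |x + 6| < ϵ/48.
Take δ = min(1, ϵ/48). Then 0 < |x + 6| < δ gives both |x + 6| < 1 and |x + 6| < ϵ/48, so |(4x^2 + 4x + 2) − 122| < ϵ.

δ = min(1, ϵ/48)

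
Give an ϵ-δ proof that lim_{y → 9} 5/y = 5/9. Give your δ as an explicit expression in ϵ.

Fix ϵ > 0. We seek δ > 0 such that 0 < |y − 9| < δ implies |5/y − (5/9)| < ϵ.
|5/y − (5/9)| = 5·|9 − y|/(9·|y|) = 5|y − 9|/(9|y|).
Require δ ≤ 9/2 so that |y| > 9 − 9/2 = 9/2, hence 9|y| > 81/2.
Then |5/y − (5/9)| < 5|y − 9|/(81/2), which is < ϵ when |y − 9| < (81/10)ϵ.
Take δ = min(9/2, (81/10)ϵ). Then 0 < |y − 9| < δ gives both |y − 9| < 9/2 and |y − 9| < (81/10)ϵ, so |5/y − (5/9)| < ϵ.

δ = min(9/2, (81/10)ϵ)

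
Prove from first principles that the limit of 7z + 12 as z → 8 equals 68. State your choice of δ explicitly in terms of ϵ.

δ = ϵ/7

Suppose ϵ > 0. We need δ > 0 so that 0 < |z − 8| < δ implies |(7z + 12) − 68| < ϵ.
|(7z + 12) − 68| = |7z - 56| = 7|z − 8|.
Thus it suffices that |z − 8| < ϵ/7.
Take δ = ϵ/7. If 0 < |z − 8| < δ then |(7z + 12) − 68| = 7|z − 8| < 7·(ϵ/7) = ϵ.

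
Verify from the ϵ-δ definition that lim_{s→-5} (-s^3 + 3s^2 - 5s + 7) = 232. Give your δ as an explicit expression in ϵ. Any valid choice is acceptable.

δ = min(1, ϵ/129)

Let ϵ > 0 be given. We want δ > 0 such that 0 < |s + 5| < δ implies |(-s^3 + 3s^2 - 5s + 7) − 232| < ϵ.
(-s^3 + 3s^2 - 5s + 7) − 232 = -s^3 + 3s^2 - 5s - 225 = (s + 5)(-s^2 + 8s - 45).
So |(-s^3 + 3s^2 - 5s + 7) − 232| = |s + 5|·|-s^2 + 8s - 45|.
Require δ ≤ 1. Then |s + 5| < 1 gives |s| < 6, and by the triangle inequality |-s^2 + 8s - 45| ≤ 6^2 + 8·6 + 45 = 129.
Hence |(-s^3 + 3s^2 - 5s + 7) − 232| ≤ 129|s + 5| < ϵ provided |s + 5| < ϵ/129.
Choosing δ = min(1, ϵ/129) ensures both conditions, hence |(-s^3 + 3s^2 - 5s + 7) − 232| < ϵ.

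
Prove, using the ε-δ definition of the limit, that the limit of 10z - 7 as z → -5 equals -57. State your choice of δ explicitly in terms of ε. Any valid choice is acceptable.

Let ε > 0 be given. We need δ > 0 so that 0 < |z + 5| < δ implies |(10z - 7) + 57| < ε.
|(10z - 7) + 57| = |10z + 50| = 10|z + 5|.
So 10|z + 5| < ε exactly when |z + 5| < ε/10.
Take δ = ε/10. If 0 < |z + 5| < δ then |(10z - 7) + 57| = 10|z + 5| < 10·(ε/10) = ε.

δ = ε/10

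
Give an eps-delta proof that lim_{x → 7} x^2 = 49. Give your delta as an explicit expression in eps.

Fix eps > 0. We seek delta > 0 with 0 < |x − 7| < delta ⇒ |x^2 − 49| < eps.
Factor: x^2 − 49 = (x − 7)(x + 7), so |x^2 − 49| = |x − 7|·|x + 7|.
Impose delta ≤ 1 so that |x| < 8; then |x + 7| ≤ 15.
Hence |x^2 − 49| ≤ 15|x − 7|, which is < eps once |x − 7| < eps/15.
Take delta = min(1, eps/15). If 0 < |x − 7| < delta then both bounds hold and |x^2 − 49| ≤ 15|x − 7| < 15·(eps/15) = eps.

delta = min(1, eps/15)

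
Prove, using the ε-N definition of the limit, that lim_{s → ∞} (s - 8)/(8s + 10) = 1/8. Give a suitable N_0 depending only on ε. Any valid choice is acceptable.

N_0 = (37/32)/ε

Fix ε > 0. We seek N_0 > 0 such that s > N_0 implies |(s - 8)/(8s + 10) − (1/8)| < ε.
(s - 8)/(8s + 10) − (1/8) = (8(s - 8) − (8s + 10)) / (8(8s + 10)) = -74/(8(8s + 10)).
For s > 0 we have 8s + 10 > 8s, so |(s - 8)/(8s + 10) − (1/8)| = 74/(8(8s + 10)) < 74/(8·8s) = (37/32)/s.
Thus |(s - 8)/(8s + 10) − (1/8)| < ε whenever s > (37/32)/ε.
Take N_0 = (37/32)/ε. If s > N_0 then |(s - 8)/(8s + 10) − (1/8)| < (37/32)/s < ε.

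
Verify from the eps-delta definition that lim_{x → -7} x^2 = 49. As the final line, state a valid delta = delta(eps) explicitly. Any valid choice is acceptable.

delta = min(2, eps/16)

Let eps > 0 be given. We seek delta > 0 with 0 < |x + 7| < delta ⇒ |x^2 − 49| < eps.
Factor: x^2 − 49 = (x + 7)(x - 7), so |x^2 − 49| = |x + 7|·|x - 7|.
Impose delta ≤ 2 so that |x| < 9; then |x - 7| ≤ 16.
Hence |x^2 − 49| ≤ 16|x + 7|, which is < eps once |x + 7| < eps/16.
Take delta = min(2, eps/16). If 0 < |x + 7| < delta then both bounds hold and |x^2 − 49| ≤ 16|x + 7| < 16·(eps/16) = eps.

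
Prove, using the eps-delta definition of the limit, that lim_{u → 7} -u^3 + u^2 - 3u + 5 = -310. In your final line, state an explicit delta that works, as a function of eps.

Suppose eps > 0. We want delta > 0 such that 0 < |u − 7| < delta implies |(-u^3 + u^2 - 3u + 5) + 310| < eps.
(-u^3 + u^2 - 3u + 5) + 310 = -u^3 + u^2 - 3u + 315 = (u − 7)(-u^2 - 6u - 45).
So |(-u^3 + u^2 - 3u + 5) + 310| = |u − 7|·|-u^2 - 6u - 45|.
Assume first that |u − 7| < 1, so |u| < 8. Then |-u^2 - 6u - 45| ≤ 8^2 + 6·8 + 45 = 157.
Hence |(-u^3 + u^2 - 3u + 5) + 310| ≤ 157|u − 7| < eps provided |u − 7| < eps/157.
Take delta = min(1, eps/157). Then 0 < |u − 7| < delta gives both |u − 7| < 1 and |u − 7| < eps/157, so |(-u^3 + u^2 - 3u + 5) + 310| < eps.

delta = min(1, eps/157)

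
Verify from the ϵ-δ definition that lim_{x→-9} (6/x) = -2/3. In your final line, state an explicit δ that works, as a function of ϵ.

Let ϵ > 0 be given. We seek δ > 0 such that 0 < |x + 9| < δ implies |6/x + 2/3| < ϵ.
|6/x + 2/3| = 6·|-9 − x|/(9·|x|) = 6|x + 9|/(9|x|).
Require δ ≤ 9/2 so that |x| > 9 − 9/2 = 9/2, hence 9|x| > 81/2.
Then |6/x + 2/3| < 6|x + 9|/(81/2), which is < ϵ when |x + 9| < (27/4)ϵ.
Take δ = min(9/2, (27/4)ϵ). Then 0 < |x + 9| < δ gives both |x + 9| < 9/2 and |x + 9| < (27/4)ϵ, so |6/x + 2/3| < ϵ.

δ = min(9/2, (27/4)ϵ)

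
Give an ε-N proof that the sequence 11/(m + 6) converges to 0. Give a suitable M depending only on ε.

Let ε > 0 be given. For m ≥ 1, |11/(m + 6) − 0| = 11/(m + 6) ≤ 11/m.
We need 11/m < ε, i.e. m > 11/ε.
Take M = 11/ε. If m > M then |11/(m + 6)| ≤ 11/m < ε.

M = 11/ε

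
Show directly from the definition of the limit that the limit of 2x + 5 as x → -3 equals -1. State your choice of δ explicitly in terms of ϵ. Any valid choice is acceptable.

Let ϵ > 0. We need δ > 0 so that 0 < |x + 3| < δ implies |(2x + 5) + 1| < ϵ.
Since (2x + 5) + 1 = 2(x + 3), we have |(2x + 5) + 1| = 2|x + 3|.
So 2|x + 3| < ϵ exactly when |x + 3| < ϵ/2.
Take δ = ϵ/2. If 0 < |x + 3| < δ then |(2x + 5) + 1| = 2|x + 3| < 2·(ϵ/2) = ϵ.

δ = ϵ/2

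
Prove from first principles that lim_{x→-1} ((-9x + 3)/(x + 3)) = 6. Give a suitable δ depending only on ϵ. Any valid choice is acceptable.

Fix ϵ > 0. We want δ > 0 with 0 < |x + 1| < δ ⇒ |(-9x + 3)/(x + 3) − 6| < ϵ.
Combining over a common denominator, (-9x + 3)/(x + 3) − 6 = [(-9x + 3)·2 − 12·(x + 3)] / [2·(x + 3)] = -30(x + 1) / (2(x + 3)).
So |(-9x + 3)/(x + 3) − 6| = 30|x + 1| / (2·|x + 3|).
Restrict δ ≤ 1. Then |x + 1| < 1 gives |x + 3| = |(x + 1) + 2| ≥ 2 − 1 = 1.
Hence |(-9x + 3)/(x + 3) − 6| < 30|x + 1|/(2·1) = 15|x + 1|, which is < ϵ once |x + 1| < (1/15)ϵ.
Take δ = min(1, (1/15)ϵ). Then 0 < |x + 1| < δ forces both bounds, so |(-9x + 3)/(x + 3) − 6| < ϵ.

δ = min(1, (1/15)ϵ)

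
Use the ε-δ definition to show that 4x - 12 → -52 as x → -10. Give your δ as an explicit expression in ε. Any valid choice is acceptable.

δ = ε/4

Let ε > 0. We need δ > 0 so that 0 < |x + 10| < δ implies |(4x - 12) + 52| < ε.
|(4x - 12) + 52| = |4x + 40| = 4|x + 10|.
So 4|x + 10| < ε exactly when |x + 10| < ε/4.
Take δ = ε/4. If 0 < |x + 10| < δ then |(4x - 12) + 52| = 4|x + 10| < 4·(ε/4) = ε.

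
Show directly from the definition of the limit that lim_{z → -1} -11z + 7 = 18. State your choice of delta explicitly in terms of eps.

delta = eps/11

Let eps > 0 be given. We need delta > 0 so that 0 < |z + 1| < delta implies |(-11z + 7) − 18| < eps.
|(-11z + 7) − 18| = |-11z - 11| = 11|z + 1|.
So 11|z + 1| < eps exactly when |z + 1| < eps/11.
Choosing delta = eps/11 gives |(-11z + 7) − 18| = 11|z + 1| < eps whenever |z + 1| < delta.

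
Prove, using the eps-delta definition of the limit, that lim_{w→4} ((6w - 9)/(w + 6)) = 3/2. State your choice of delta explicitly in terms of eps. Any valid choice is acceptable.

Fix eps > 0. We want delta > 0 with 0 < |w − 4| < delta ⇒ |(6w - 9)/(w + 6) − (3/2)| < eps.
Combining over a common denominator, (6w - 9)/(w + 6) − (3/2) = [(6w - 9)·10 − 15·(w + 6)] / [10·(w + 6)] = 45(w − 4) / (10(w + 6)).
So |(6w - 9)/(w + 6) − (3/2)| = 45|w − 4| / (10·|w + 6|).
Restrict delta ≤ 5. Then |w − 4| < 5 gives |w + 6| = |(w − 4) + 10| ≥ 10 − 5 = 5.
Hence |(6w - 9)/(w + 6) − (3/2)| < 45|w − 4|/(10·5) = (9/10)|w − 4|, which is < eps once |w − 4| < (10/9)eps.
Take delta = min(5, (10/9)eps). Then 0 < |w − 4| < delta forces both bounds, so |(6w - 9)/(w + 6) − (3/2)| < eps.

delta = min(5, (10/9)eps)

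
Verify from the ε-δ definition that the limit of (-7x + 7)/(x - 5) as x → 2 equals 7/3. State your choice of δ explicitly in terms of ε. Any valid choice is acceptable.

Let ε > 0. We want δ > 0 with 0 < |x − 2| < δ ⇒ |(-7x + 7)/(x - 5) − (7/3)| < ε.
Combining over a common denominator, (-7x + 7)/(x - 5) − (7/3) = [(-7x + 7)·(-3) − (-7)·(x - 5)] / [(-3)·(x - 5)] = 28(x − 2) / ((-3)(x - 5)).
So |(-7x + 7)/(x - 5) − (7/3)| = 28|x − 2| / (3·|x − 5|).
Restrict δ ≤ 3/2. Then |x − 2| < 3/2 gives |x − 5| = |(x − 2) + (-3)| ≥ 3 − 3/2 = 3/2.
Hence |(-7x + 7)/(x - 5) − (7/3)| < 28|x − 2|/(3·(3/2)) = (56/9)|x − 2|, which is < ε once |x − 2| < (9/56)ε.
Take δ = min(3/2, (9/56)ε). Then 0 < |x − 2| < δ forces both bounds, so |(-7x + 7)/(x - 5) − (7/3)| < ε.

δ = min(3/2, (9/56)ε)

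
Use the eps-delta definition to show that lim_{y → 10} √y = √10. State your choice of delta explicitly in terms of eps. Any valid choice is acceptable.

Let eps > 0 be given. We want delta > 0 such that 0 < |y − 10| < delta implies |√y − √10| < eps.
Rationalise: √y − √10 = (y − 10)/(√y + √10), so |√y − √10| = |y − 10|/(√y + √10).
Restrict delta ≤ 10 so that |y − 10| < 10 forces y > 0, and then √y + √10 > √10.
Hence |√y − √10| < |y − 10|/√10, which is < eps once |y − 10| < √10·eps.
Take delta = min(10, √10·eps). If 0 < |y − 10| < delta then y > 0 and |√y − √10| < |y − 10|/√10 < eps.

delta = min(10, √10·eps)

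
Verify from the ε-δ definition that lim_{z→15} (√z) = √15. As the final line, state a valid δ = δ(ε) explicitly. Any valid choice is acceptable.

δ = min(15, √15·ε)

Let ε > 0 be given. We want δ > 0 such that 0 < |z − 15| < δ implies |√z − √15| < ε.
Rationalise: √z − √15 = (z − 15)/(√z + √15), so |√z − √15| = |z − 15|/(√z + √15).
Restrict δ ≤ 15 so that |z − 15| < 15 forces z > 0, and then √z + √15 > √15.
Hence |√z − √15| < |z − 15|/√15, which is < ε once |z − 15| < √15·ε.
Take δ = min(15, √15·ε). If 0 < |z − 15| < δ then z > 0 and |√z − √15| < |z − 15|/√15 < ε.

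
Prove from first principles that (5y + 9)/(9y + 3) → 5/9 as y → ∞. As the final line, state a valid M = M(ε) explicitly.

Let ε > 0. We seek M > 0 such that y > M implies |(5y + 9)/(9y + 3) − (5/9)| < ε.
(5y + 9)/(9y + 3) − (5/9) = (9(5y + 9) − 5(9y + 3)) / (9(9y + 3)) = 66/(9(9y + 3)).
For y > 0 we have 9y + 3 > 9y, so |(5y + 9)/(9y + 3) − (5/9)| = 66/(9(9y + 3)) < 66/(9·9y) = (22/27)/y.
Thus |(5y + 9)/(9y + 3) − (5/9)| < ε whenever y > (22/27)/ε.
Take M = (22/27)/ε. If y > M then |(5y + 9)/(9y + 3) − (5/9)| < (22/27)/y < ε.

M = (22/27)/ε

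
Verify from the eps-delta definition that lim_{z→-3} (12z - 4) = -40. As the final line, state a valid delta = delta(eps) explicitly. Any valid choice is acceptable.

delta = eps/12

Let eps > 0 be given. We need delta > 0 so that 0 < |z + 3| < delta implies |(12z - 4) + 40| < eps.
Since (12z - 4) + 40 = 12(z + 3), we have |(12z - 4) + 40| = 12|z + 3|.
So 12|z + 3| < eps exactly when |z + 3| < eps/12.
Choosing delta = eps/12 gives |(12z - 4) + 40| = 12|z + 3| < eps whenever |z + 3| < delta.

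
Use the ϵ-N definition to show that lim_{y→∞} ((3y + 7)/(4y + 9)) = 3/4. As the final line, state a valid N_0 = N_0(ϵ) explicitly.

Suppose ϵ > 0. We seek N_0 > 0 such that y > N_0 implies |(3y + 7)/(4y + 9) − (3/4)| < ϵ.
(3y + 7)/(4y + 9) − (3/4) = (4(3y + 7) − 3(4y + 9)) / (4(4y + 9)) = 1/(4(4y + 9)).
For y > 0 we have 4y + 9 > 4y, so |(3y + 7)/(4y + 9) − (3/4)| = 1/(4(4y + 9)) < 1/(4·4y) = (1/16)/y.
Thus |(3y + 7)/(4y + 9) − (3/4)| < ϵ whenever y > (1/16)/ϵ.
Take N_0 = (1/16)/ϵ. If y > N_0 then |(3y + 7)/(4y + 9) − (3/4)| < (1/16)/y < ϵ.

N_0 = (1/16)/ϵ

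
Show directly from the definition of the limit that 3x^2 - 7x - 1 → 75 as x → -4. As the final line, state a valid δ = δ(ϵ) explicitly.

Suppose ϵ > 0. We want δ > 0 such that 0 < |x + 4| < δ implies |(3x^2 - 7x - 1) − 75| < ϵ.
(3x^2 - 7x - 1) − 75 = 3x^2 - 7x - 76 = (x + 4)(3x - 19).
So |(3x^2 - 7x - 1) − 75| = |x + 4|·|3x - 19|.
Require δ ≤ 2. Then |x + 4| < 2 gives |x| < 6, and by the triangle inequality |3x - 19| ≤ 3·6 + 19 = 37.
Hence |(3x^2 - 7x - 1) − 75| ≤ 37|x + 4| < ϵ provided |x + 4| < ϵ/37.
Take δ = min(2, ϵ/37). Then 0 < |x + 4| < δ gives both |x + 4| < 2 and |x + 4| < ϵ/37, so |(3x^2 - 7x - 1) − 75| < ϵ.

δ = min(2, ϵ/37)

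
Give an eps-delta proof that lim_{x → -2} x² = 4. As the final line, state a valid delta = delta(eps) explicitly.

delta = min(1, eps/5)

Fix eps > 0. We seek delta > 0 with 0 < |x + 2| < delta ⇒ |x² − 4| < eps.
Factor: x² − 4 = (x + 2)(x - 2), so |x² − 4| = |x + 2|·|x - 2|.
Restrict delta ≤ 1. Then |x + 2| < 1 gives |x| < 3, so by the triangle inequality |x - 2| ≤ 3 + 2 = 5.
Hence |x² − 4| ≤ 5|x + 2|, which is < eps once |x + 2| < eps/5.
Take delta = min(1, eps/5). If 0 < |x + 2| < delta then both bounds hold and |x² − 4| ≤ 5|x + 2| < 5·(eps/5) = eps.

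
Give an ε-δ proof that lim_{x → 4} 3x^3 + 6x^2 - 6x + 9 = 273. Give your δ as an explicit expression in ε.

Let ε > 0 be given. We want δ > 0 such that 0 < |x − 4| < δ implies |(3x^3 + 6x^2 - 6x + 9) − 273| < ε.
(3x^3 + 6x^2 - 6x + 9) − 273 = 3x^3 + 6x^2 - 6x - 264 = (x − 4)(3x^2 + 18x + 66).
So |(3x^3 + 6x^2 - 6x + 9) − 273| = |x − 4|·|3x^2 + 18x + 66|.
Assume first that |x − 4| < 1, so |x| < 5. Then |3x^2 + 18x + 66| ≤ 3·5^2 + 18·5 + 66 = 231.
Hence |(3x^3 + 6x^2 - 6x + 9) − 273| ≤ 231|x − 4| < ε provided |x − 4| < ε/231.
Choosing δ = min(1, ε/231) ensures both conditions, hence |(3x^3 + 6x^2 - 6x + 9) − 273| < ε.

δ = min(1, ε/231)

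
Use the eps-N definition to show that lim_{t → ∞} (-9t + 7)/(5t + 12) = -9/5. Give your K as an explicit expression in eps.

K = (143/25)/eps

Fix eps > 0. We seek K > 0 such that t > K implies |(-9t + 7)/(5t + 12) + 9/5| < eps.
(-9t + 7)/(5t + 12) + 9/5 = (5(-9t + 7) − (-9)(5t + 12)) / (5(5t + 12)) = 143/(5(5t + 12)).
For t > 0 we have 5t + 12 > 5t, so |(-9t + 7)/(5t + 12) + 9/5| = 143/(5(5t + 12)) < 143/(5·5t) = (143/25)/t.
Thus |(-9t + 7)/(5t + 12) + 9/5| < eps whenever t > (143/25)/eps.
Take K = (143/25)/eps. If t > K then |(-9t + 7)/(5t + 12) + 9/5| < (143/25)/t < eps.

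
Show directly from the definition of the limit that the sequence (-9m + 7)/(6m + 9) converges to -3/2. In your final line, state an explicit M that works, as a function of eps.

Suppose eps > 0. For m ≥ 1, |(-9m + 7)/(6m + 9) + 3/2| = |123|/(6(6m + 9)) = 123/(6(6m + 9)).
Since 6m + 9 ≥ 6m for m ≥ 1, this is ≤ 123/(6·6m) = (41/12)/m.
So |(-9m + 7)/(6m + 9) + 3/2| < eps whenever m > (41/12)/eps.
Take M = (41/12)/eps. If m > M then |(-9m + 7)/(6m + 9) + 3/2| ≤ (41/12)/m < eps.

M = (41/12)/eps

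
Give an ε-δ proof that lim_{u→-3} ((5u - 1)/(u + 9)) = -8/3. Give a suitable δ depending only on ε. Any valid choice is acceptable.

δ = min(3, (9/23)ε)

Let ε > 0. We want δ > 0 with 0 < |u + 3| < δ ⇒ |(5u - 1)/(u + 9) + 8/3| < ε.
Combining over a common denominator, (5u - 1)/(u + 9) + 8/3 = [(5u - 1)·6 − (-16)·(u + 9)] / [6·(u + 9)] = 46(u + 3) / (6(u + 9)).
So |(5u - 1)/(u + 9) + 8/3| = 46|u + 3| / (6·|u + 9|).
Restrict δ ≤ 3. Then |u + 3| < 3 gives |u + 9| = |(u + 3) + 6| ≥ 6 − 3 = 3.
Hence |(5u - 1)/(u + 9) + 8/3| < 46|u + 3|/(6·3) = (23/9)|u + 3|, which is < ε once |u + 3| < (9/23)ε.
Take δ = min(3, (9/23)ε). Then 0 < |u + 3| < δ forces both bounds, so |(5u - 1)/(u + 9) + 8/3| < ε.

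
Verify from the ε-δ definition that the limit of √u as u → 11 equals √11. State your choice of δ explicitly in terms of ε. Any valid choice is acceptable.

δ = min(11, √11·ε)

Let ε > 0. We want δ > 0 such that 0 < |u − 11| < δ implies |√u − √11| < ε.
Multiplying by the conjugate, |√u − √11| = |u − 11|/(√u + √11).
Restrict δ ≤ 11 so that |u − 11| < 11 forces u > 0, and then √u + √11 > √11.
Hence |√u − √11| < |u − 11|/√11, which is < ε once |u − 11| < √11·ε.
Take δ = min(11, √11·ε). If 0 < |u − 11| < δ then u > 0 and |√u − √11| < |u − 11|/√11 < ε.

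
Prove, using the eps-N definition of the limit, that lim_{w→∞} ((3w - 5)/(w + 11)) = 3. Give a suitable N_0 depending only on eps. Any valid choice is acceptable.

N_0 = 38/eps

Let eps > 0. We seek N_0 > 0 such that w > N_0 implies |(3w - 5)/(w + 11) − 3| < eps.
(3w - 5)/(w + 11) − 3 = ((3w - 5) − 3(w + 11)) / ((w + 11)) = -38/((w + 11)).
For w > 0 we have w + 11 > w, so |(3w - 5)/(w + 11) − 3| = 38/((w + 11)) < 38/(w) = 38/w.
Thus |(3w - 5)/(w + 11) − 3| < eps whenever w > 38/eps.
Take N_0 = 38/eps. If w > N_0 then |(3w - 5)/(w + 11) − 3| < 38/w < eps.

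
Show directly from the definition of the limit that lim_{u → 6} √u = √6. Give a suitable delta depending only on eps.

Let eps > 0 be given. We want delta > 0 such that 0 < |u − 6| < delta implies |√u − √6| < eps.
Rationalise: √u − √6 = (u − 6)/(√u + √6), so |√u − √6| = |u − 6|/(√u + √6).
Restrict delta ≤ 6 so that |u − 6| < 6 forces u > 0, and then √u + √6 > √6.
Hence |√u − √6| < |u − 6|/√6, which is < eps once |u − 6| < √6·eps.
Take delta = min(6, √6·eps). If 0 < |u − 6| < delta then u > 0 and |√u − √6| < |u − 6|/√6 < eps.

delta = min(6, √6·eps)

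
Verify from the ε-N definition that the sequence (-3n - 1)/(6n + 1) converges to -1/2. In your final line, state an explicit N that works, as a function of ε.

Let ε > 0. For n ≥ 1, |(-3n - 1)/(6n + 1) + 1/2| = |-3|/(6(6n + 1)) = 3/(6(6n + 1)).
Since 6n + 1 ≥ 6n for n ≥ 1, this is ≤ 3/(6·6n) = (1/12)/n.
So |(-3n - 1)/(6n + 1) + 1/2| < ε whenever n > (1/12)/ε.
Take N = (1/12)/ε. If n > N then |(-3n - 1)/(6n + 1) + 1/2| ≤ (1/12)/n < ε.

N = (1/12)/ε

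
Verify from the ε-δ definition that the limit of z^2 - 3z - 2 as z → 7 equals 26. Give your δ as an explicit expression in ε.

Let ε > 0 be given. We want δ > 0 such that 0 < |z − 7| < δ implies |(z^2 - 3z - 2) − 26| < ε.
(z^2 - 3z - 2) − 26 = z^2 - 3z - 28 = (z − 7)(z + 4).
So |(z^2 - 3z - 2) − 26| = |z − 7|·|z + 4|.
Require δ ≤ 1. Then |z − 7| < 1 gives |z| < 8, and by the triangle inequality |z + 4| ≤ 8 + 4 = 12.
Hence |(z^2 - 3z - 2) − 26| ≤ 12|z − 7| < ε provided |z − 7| < ε/12.
Choosing δ = min(1, ε/12) ensures both conditions, hence |(z^2 - 3z - 2) − 26| < ε.

δ = min(1, ε/12)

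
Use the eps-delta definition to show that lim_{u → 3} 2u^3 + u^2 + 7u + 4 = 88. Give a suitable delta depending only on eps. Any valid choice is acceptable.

Fix eps > 0. We want delta > 0 such that 0 < |u − 3| < delta implies |(2u^3 + u^2 + 7u + 4) − 88| < eps.
(2u^3 + u^2 + 7u + 4) − 88 = 2u^3 + u^2 + 7u - 84 = (u − 3)(2u^2 + 7u + 28).
So |(2u^3 + u^2 + 7u + 4) − 88| = |u − 3|·|2u^2 + 7u + 28|.
Assume first that |u − 3| < 1, so |u| < 4. Then |2u^2 + 7u + 28| ≤ 2·4^2 + 7·4 + 28 = 88.
Hence |(2u^3 + u^2 + 7u + 4) − 88| ≤ 88|u − 3| < eps provided |u − 3| < eps/88.
Choosing delta = min(1, eps/88) ensures both conditions, hence |(2u^3 + u^2 + 7u + 4) − 88| < eps.

delta = min(1, eps/88)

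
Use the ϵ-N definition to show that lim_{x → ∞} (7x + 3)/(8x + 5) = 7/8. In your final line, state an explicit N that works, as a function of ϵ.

Let ϵ > 0 be given. We seek N > 0 such that x > N implies |(7x + 3)/(8x + 5) − (7/8)| < ϵ.
(7x + 3)/(8x + 5) − (7/8) = (8(7x + 3) − 7(8x + 5)) / (8(8x + 5)) = -11/(8(8x + 5)).
For x > 0 we have 8x + 5 > 8x, so |(7x + 3)/(8x + 5) − (7/8)| = 11/(8(8x + 5)) < 11/(8·8x) = (11/64)/x.
Thus |(7x + 3)/(8x + 5) − (7/8)| < ϵ whenever x > (11/64)/ϵ.
Take N = (11/64)/ϵ. If x > N then |(7x + 3)/(8x + 5) − (7/8)| < (11/64)/x < ϵ.

N = (11/64)/ϵ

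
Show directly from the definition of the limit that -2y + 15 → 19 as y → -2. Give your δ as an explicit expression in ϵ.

δ = ϵ/2

Let ϵ > 0 be given. We need δ > 0 so that 0 < |y + 2| < δ implies |(-2y + 15) − 19| < ϵ.
|(-2y + 15) − 19| = |-2y - 4| = 2|y + 2|.
So 2|y + 2| < ϵ exactly when |y + 2| < ϵ/2.
Choosing δ = ϵ/2 gives |(-2y + 15) − 19| = 2|y + 2| < ϵ whenever |y + 2| < δ.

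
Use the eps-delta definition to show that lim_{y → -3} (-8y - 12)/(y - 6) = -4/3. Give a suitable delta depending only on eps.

Let eps > 0 be given. We want delta > 0 with 0 < |y + 3| < delta ⇒ |(-8y - 12)/(y - 6) + 4/3| < eps.
Combining over a common denominator, (-8y - 12)/(y - 6) + 4/3 = [(-8y - 12)·(-9) − 12·(y - 6)] / [(-9)·(y - 6)] = 60(y + 3) / ((-9)(y - 6)).
So |(-8y - 12)/(y - 6) + 4/3| = 60|y + 3| / (9·|y − 6|).
Restrict delta ≤ 9/2. Then |y + 3| < 9/2 gives |y − 6| = |(y + 3) + (-9)| ≥ 9 − 9/2 = 9/2.
Hence |(-8y - 12)/(y - 6) + 4/3| < 60|y + 3|/(9·(9/2)) = (40/27)|y + 3|, which is < eps once |y + 3| < (27/40)eps.
Take delta = min(9/2, (27/40)eps). Then 0 < |y + 3| < delta forces both bounds, so |(-8y - 12)/(y - 6) + 4/3| < eps.

delta = min(9/2, (27/40)eps)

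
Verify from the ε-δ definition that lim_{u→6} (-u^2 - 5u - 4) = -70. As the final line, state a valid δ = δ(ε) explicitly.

Suppose ε > 0. We want δ > 0 such that 0 < |u − 6| < δ implies |(-u^2 - 5u - 4) + 70| < ε.
(-u^2 - 5u - 4) + 70 = -u^2 - 5u + 66 = (u − 6)(-u - 11).
So |(-u^2 - 5u - 4) + 70| = |u − 6|·|-u - 11|.
Assume first that |u − 6| < 2, so |u| < 8. Then |-u - 11| ≤ 8 + 11 = 19.
Hence |(-u^2 - 5u - 4) + 70| ≤ 19|u − 6| < ε provided |u − 6| < ε/19.
Take δ = min(2, ε/19). Then 0 < |u − 6| < δ gives both |u − 6| < 2 and |u − 6| < ε/19, so |(-u^2 - 5u - 4) + 70| < ε.

δ = min(2, ε/19)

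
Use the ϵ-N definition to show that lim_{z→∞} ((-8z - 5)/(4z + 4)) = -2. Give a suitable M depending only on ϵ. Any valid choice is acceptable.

M = (3/4)/ϵ

Suppose ϵ > 0. We seek M > 0 such that z > M implies |(-8z - 5)/(4z + 4) + 2| < ϵ.
(-8z - 5)/(4z + 4) + 2 = (4(-8z - 5) − (-8)(4z + 4)) / (4(4z + 4)) = 12/(4(4z + 4)).
For z > 0 we have 4z + 4 > 4z, so |(-8z - 5)/(4z + 4) + 2| = 12/(4(4z + 4)) < 12/(4·4z) = (3/4)/z.
Thus |(-8z - 5)/(4z + 4) + 2| < ϵ whenever z > (3/4)/ϵ.
Take M = (3/4)/ϵ. If z > M then |(-8z - 5)/(4z + 4) + 2| < (3/4)/z < ϵ.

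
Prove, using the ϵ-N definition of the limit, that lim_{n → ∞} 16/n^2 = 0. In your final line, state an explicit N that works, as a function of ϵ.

Let ϵ > 0 be given. For n ≥ 1, |16/n^2 − 0| = 16/n^2.
16/n^2 < ϵ ⇔ n^2 > 16/ϵ ⇔ n > (16/ϵ)^{1/2}.
Take N = (16/ϵ)^{1/2}. Then n > N implies 16/n^2 < ϵ.

N = (16/ϵ)^{1/2}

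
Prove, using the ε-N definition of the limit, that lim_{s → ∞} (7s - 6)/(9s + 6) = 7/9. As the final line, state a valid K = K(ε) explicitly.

Fix ε > 0. We seek K > 0 such that s > K implies |(7s - 6)/(9s + 6) − (7/9)| < ε.
(7s - 6)/(9s + 6) − (7/9) = (9(7s - 6) − 7(9s + 6)) / (9(9s + 6)) = -96/(9(9s + 6)).
For s > 0 we have 9s + 6 > 9s, so |(7s - 6)/(9s + 6) − (7/9)| = 96/(9(9s + 6)) < 96/(9·9s) = (32/27)/s.
Thus |(7s - 6)/(9s + 6) − (7/9)| < ε whenever s > (32/27)/ε.
Take K = (32/27)/ε. If s > K then |(7s - 6)/(9s + 6) − (7/9)| < (32/27)/s < ε.

K = (32/27)/ε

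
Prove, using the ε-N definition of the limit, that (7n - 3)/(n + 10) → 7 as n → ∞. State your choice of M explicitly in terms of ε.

M = 73/ε

Let ε > 0 be given. For n ≥ 1, |(7n - 3)/(n + 10) − 7| = |-73|/((n + 10)) = 73/((n + 10)).
Since n + 10 ≥ n for n ≥ 1, this is ≤ 73/(n) = 73/n.
So |(7n - 3)/(n + 10) − 7| < ε whenever n > 73/ε.
Take M = 73/ε. If n > M then |(7n - 3)/(n + 10) − 7| ≤ 73/n < ε.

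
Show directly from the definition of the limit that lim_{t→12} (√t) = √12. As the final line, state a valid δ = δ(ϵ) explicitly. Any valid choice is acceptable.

Let ϵ > 0 be given. We want δ > 0 such that 0 < |t − 12| < δ implies |√t − √12| < ϵ.
Rationalise: √t − √12 = (t − 12)/(√t + √12), so |√t − √12| = |t − 12|/(√t + √12).
Restrict δ ≤ 12 so that |t − 12| < 12 forces t > 0, and then √t + √12 > √12.
Hence |√t − √12| < |t − 12|/√12, which is < ϵ once |t − 12| < √12·ϵ.
Take δ = min(12, √12·ϵ). If 0 < |t − 12| < δ then t > 0 and |√t − √12| < |t − 12|/√12 < ϵ.

δ = min(12, √12·ϵ)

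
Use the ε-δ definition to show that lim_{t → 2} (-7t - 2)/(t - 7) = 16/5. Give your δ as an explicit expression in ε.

δ = min(5/2, (25/102)ε)

Suppose ε > 0. We want δ > 0 with 0 < |t − 2| < δ ⇒ |(-7t - 2)/(t - 7) − (16/5)| < ε.
Combining over a common denominator, (-7t - 2)/(t - 7) − (16/5) = [(-7t - 2)·(-5) − (-16)·(t - 7)] / [(-5)·(t - 7)] = 51(t − 2) / ((-5)(t - 7)).
So |(-7t - 2)/(t - 7) − (16/5)| = 51|t − 2| / (5·|t − 7|).
Require δ ≤ 5/2, so |t − 7| ≥ |-5| − |t − 2| > 5 − 5/2 = 5/2.
Hence |(-7t - 2)/(t - 7) − (16/5)| < 51|t − 2|/(5·(5/2)) = (102/25)|t − 2|, which is < ε once |t − 2| < (25/102)ε.
Take δ = min(5/2, (25/102)ε). Then 0 < |t − 2| < δ forces both bounds, so |(-7t - 2)/(t - 7) − (16/5)| < ε.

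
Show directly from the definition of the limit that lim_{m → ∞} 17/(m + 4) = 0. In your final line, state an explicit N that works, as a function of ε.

N = 17/ε

Suppose ε > 0. For m ≥ 1, |17/(m + 4) − 0| = 17/(m + 4) ≤ 17/m.
We need 17/m < ε, i.e. m > 17/ε.
Take N = 17/ε. If m > N then |17/(m + 4)| ≤ 17/m < ε.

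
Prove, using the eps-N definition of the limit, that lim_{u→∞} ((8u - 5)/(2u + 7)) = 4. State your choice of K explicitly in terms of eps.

K = (33/2)/eps

Let eps > 0. We seek K > 0 such that u > K implies |(8u - 5)/(2u + 7) − 4| < eps.
(8u - 5)/(2u + 7) − 4 = (2(8u - 5) − 8(2u + 7)) / (2(2u + 7)) = -66/(2(2u + 7)).
For u > 0 we have 2u + 7 > 2u, so |(8u - 5)/(2u + 7) − 4| = 66/(2(2u + 7)) < 66/(2·2u) = (33/2)/u.
Thus |(8u - 5)/(2u + 7) − 4| < eps whenever u > (33/2)/eps.
Take K = (33/2)/eps. If u > K then |(8u - 5)/(2u + 7) − 4| < (33/2)/u < eps.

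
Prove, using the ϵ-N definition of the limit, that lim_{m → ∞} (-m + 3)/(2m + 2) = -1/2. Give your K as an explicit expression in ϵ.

K = 2/ϵ

Let ϵ > 0 be given. For m ≥ 1, |(-m + 3)/(2m + 2) + 1/2| = |8|/(2(2m + 2)) = 8/(2(2m + 2)).
Since 2m + 2 ≥ 2m for m ≥ 1, this is ≤ 8/(2·2m) = 2/m.
So |(-m + 3)/(2m + 2) + 1/2| < ϵ whenever m > 2/ϵ.
Take K = 2/ϵ. If m > K then |(-m + 3)/(2m + 2) + 1/2| ≤ 2/m < ϵ.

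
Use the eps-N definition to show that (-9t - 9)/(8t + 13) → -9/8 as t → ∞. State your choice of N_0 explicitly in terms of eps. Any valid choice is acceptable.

Let eps > 0. We seek N_0 > 0 such that t > N_0 implies |(-9t - 9)/(8t + 13) + 9/8| < eps.
(-9t - 9)/(8t + 13) + 9/8 = (8(-9t - 9) − (-9)(8t + 13)) / (8(8t + 13)) = 45/(8(8t + 13)).
For t > 0 we have 8t + 13 > 8t, so |(-9t - 9)/(8t + 13) + 9/8| = 45/(8(8t + 13)) < 45/(8·8t) = (45/64)/t.
Thus |(-9t - 9)/(8t + 13) + 9/8| < eps whenever t > (45/64)/eps.
Take N_0 = (45/64)/eps. If t > N_0 then |(-9t - 9)/(8t + 13) + 9/8| < (45/64)/t < eps.

N_0 = (45/64)/eps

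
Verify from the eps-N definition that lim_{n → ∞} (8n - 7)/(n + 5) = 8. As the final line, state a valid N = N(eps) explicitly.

Let eps > 0. For n ≥ 1, |(8n - 7)/(n + 5) − 8| = |-47|/((n + 5)) = 47/((n + 5)).
Since n + 5 ≥ n for n ≥ 1, this is ≤ 47/(n) = 47/n.
So |(8n - 7)/(n + 5) − 8| < eps whenever n > 47/eps.
Take N = 47/eps. If n > N then |(8n - 7)/(n + 5) − 8| ≤ 47/n < eps.

N = 47/eps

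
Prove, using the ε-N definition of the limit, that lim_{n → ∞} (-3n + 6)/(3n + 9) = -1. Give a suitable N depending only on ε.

N = 5/ε

Suppose ε > 0. For n ≥ 1, |(-3n + 6)/(3n + 9) + 1| = |45|/(3(3n + 9)) = 45/(3(3n + 9)).
Since 3n + 9 ≥ 3n for n ≥ 1, this is ≤ 45/(3·3n) = 5/n.
So |(-3n + 6)/(3n + 9) + 1| < ε whenever n > 5/ε.
Take N = 5/ε. If n > N then |(-3n + 6)/(3n + 9) + 1| ≤ 5/n < ε.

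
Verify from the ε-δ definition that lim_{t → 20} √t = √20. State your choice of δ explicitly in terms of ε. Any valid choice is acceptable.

Let ε > 0. We want δ > 0 such that 0 < |t − 20| < δ implies |√t − √20| < ε.
Multiplying by the conjugate, |√t − √20| = |t − 20|/(√t + √20).
Restrict δ ≤ 20 so that |t − 20| < 20 forces t > 0, and then √t + √20 > √20.
Hence |√t − √20| < |t − 20|/√20, which is < ε once |t − 20| < √20·ε.
Take δ = min(20, √20·ε). If 0 < |t − 20| < δ then t > 0 and |√t − √20| < |t − 20|/√20 < ε.

δ = min(20, √20·ε)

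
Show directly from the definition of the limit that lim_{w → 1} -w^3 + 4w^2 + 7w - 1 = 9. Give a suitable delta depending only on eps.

delta = min(2, eps/28)

Let eps > 0. We want delta > 0 such that 0 < |w − 1| < delta implies |(-w^3 + 4w^2 + 7w - 1) − 9| < eps.
(-w^3 + 4w^2 + 7w - 1) − 9 = -w^3 + 4w^2 + 7w - 10 = (w − 1)(-w^2 + 3w + 10).
So |(-w^3 + 4w^2 + 7w - 1) − 9| = |w − 1|·|-w^2 + 3w + 10|.
Require delta ≤ 2. Then |w − 1| < 2 gives |w| < 3, and by the triangle inequality |-w^2 + 3w + 10| ≤ 3^2 + 3·3 + 10 = 28.
Hence |(-w^3 + 4w^2 + 7w - 1) − 9| ≤ 28|w − 1| < eps provided |w − 1| < eps/28.
Choosing delta = min(2, eps/28) ensures both conditions, hence |(-w^3 + 4w^2 + 7w - 1) − 9| < eps.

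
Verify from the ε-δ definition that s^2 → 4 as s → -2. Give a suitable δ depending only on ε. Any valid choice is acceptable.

δ = min(1, ε/5)

Fix ε > 0. We seek δ > 0 with 0 < |s + 2| < δ ⇒ |s^2 − 4| < ε.
Factor: s^2 − 4 = (s + 2)(s - 2), so |s^2 − 4| = |s + 2|·|s - 2|.
Impose δ ≤ 1 so that |s| < 3; then |s - 2| ≤ 5.
Hence |s^2 − 4| ≤ 5|s + 2|, which is < ε once |s + 2| < ε/5.
Take δ = min(1, ε/5). If 0 < |s + 2| < δ then both bounds hold and |s^2 − 4| ≤ 5|s + 2| < 5·(ε/5) = ε.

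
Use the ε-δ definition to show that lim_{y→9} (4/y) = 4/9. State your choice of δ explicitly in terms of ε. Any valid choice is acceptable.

Let ε > 0. We seek δ > 0 such that 0 < |y − 9| < δ implies |4/y − (4/9)| < ε.
|4/y − (4/9)| = 4·|9 − y|/(9·|y|) = 4|y − 9|/(9|y|).
Require δ ≤ 9/2 so that |y| > 9 − 9/2 = 9/2, hence 9|y| > 81/2.
Then |4/y − (4/9)| < 4|y − 9|/(81/2), which is < ε when |y − 9| < (81/8)ε.
Take δ = min(9/2, (81/8)ε). Then 0 < |y − 9| < δ gives both |y − 9| < 9/2 and |y − 9| < (81/8)ε, so |4/y − (4/9)| < ε.

δ = min(9/2, (81/8)ε)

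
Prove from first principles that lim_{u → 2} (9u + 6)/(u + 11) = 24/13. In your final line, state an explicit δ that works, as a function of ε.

Suppose ε > 0. We want δ > 0 with 0 < |u − 2| < δ ⇒ |(9u + 6)/(u + 11) − (24/13)| < ε.
Combining over a common denominator, (9u + 6)/(u + 11) − (24/13) = [(9u + 6)·13 − 24·(u + 11)] / [13·(u + 11)] = 93(u − 2) / (13(u + 11)).
So |(9u + 6)/(u + 11) − (24/13)| = 93|u − 2| / (13·|u + 11|).
Restrict δ ≤ 13/2. Then |u − 2| < 13/2 gives |u + 11| = |(u − 2) + 13| ≥ 13 − 13/2 = 13/2.
Hence |(9u + 6)/(u + 11) − (24/13)| < 93|u − 2|/(13·(13/2)) = (186/169)|u − 2|, which is < ε once |u − 2| < (169/186)ε.
Take δ = min(13/2, (169/186)ε). Then 0 < |u − 2| < δ forces both bounds, so |(9u + 6)/(u + 11) − (24/13)| < ε.

δ = min(13/2, (169/186)ε)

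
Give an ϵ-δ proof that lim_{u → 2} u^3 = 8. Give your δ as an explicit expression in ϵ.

Fix ϵ > 0. We seek δ > 0 with 0 < |u − 2| < δ ⇒ |u^3 − 8| < ϵ.
Factor: u^3 − 8 = (u − 2)(u^2 + 2u + 4), so |u^3 − 8| = |u − 2|·|u^2 + 2u + 4|.
Restrict δ ≤ 2. Then |u − 2| < 2 gives |u| < 4, so by the triangle inequality |u^2 + 2u + 4| ≤ 4^2 + 2·4 + 4 = 28.
Hence |u^3 − 8| ≤ 28|u − 2|, which is < ϵ once |u − 2| < ϵ/28.
Take δ = min(2, ϵ/28). If 0 < |u − 2| < δ then both bounds hold and |u^3 − 8| ≤ 28|u − 2| < 28·(ϵ/28) = ϵ.

δ = min(2, ϵ/28)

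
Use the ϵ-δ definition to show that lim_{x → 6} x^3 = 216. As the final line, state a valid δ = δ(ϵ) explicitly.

δ = min(1, ϵ/127)

Suppose ϵ > 0. We seek δ > 0 with 0 < |x − 6| < δ ⇒ |x^3 − 216| < ϵ.
Factor: x^3 − 216 = (x − 6)(x^2 + 6x + 36), so |x^3 − 216| = |x − 6|·|x^2 + 6x + 36|.
Restrict δ ≤ 1. Then |x − 6| < 1 gives |x| < 7, so by the triangle inequality |x^2 + 6x + 36| ≤ 7^2 + 6·7 + 36 = 127.
Hence |x^3 − 216| ≤ 127|x − 6|, which is < ϵ once |x − 6| < ϵ/127.
Take δ = min(1, ϵ/127). If 0 < |x − 6| < δ then both bounds hold and |x^3 − 216| ≤ 127|x − 6| < 127·(ϵ/127) = ϵ.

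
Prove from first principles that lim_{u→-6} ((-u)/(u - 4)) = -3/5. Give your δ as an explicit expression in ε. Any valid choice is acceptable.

δ = min(5, (25/2)ε)

Suppose ε > 0. We want δ > 0 with 0 < |u + 6| < δ ⇒ |(-u)/(u - 4) + 3/5| < ε.
Combining over a common denominator, (-u)/(u - 4) + 3/5 = [(-u)·(-10) − 6·(u - 4)] / [(-10)·(u - 4)] = 4(u + 6) / ((-10)(u - 4)).
So |(-u)/(u - 4) + 3/5| = 4|u + 6| / (10·|u − 4|).
Restrict δ ≤ 5. Then |u + 6| < 5 gives |u − 4| = |(u + 6) + (-10)| ≥ 10 − 5 = 5.
Hence |(-u)/(u - 4) + 3/5| < 4|u + 6|/(10·5) = (2/25)|u + 6|, which is < ε once |u + 6| < (25/2)ε.
Take δ = min(5, (25/2)ε). Then 0 < |u + 6| < δ forces both bounds, so |(-u)/(u - 4) + 3/5| < ε.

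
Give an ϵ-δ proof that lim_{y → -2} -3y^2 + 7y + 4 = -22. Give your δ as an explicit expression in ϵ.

Let ϵ > 0. We want δ > 0 such that 0 < |y + 2| < δ implies |(-3y^2 + 7y + 4) + 22| < ϵ.
(-3y^2 + 7y + 4) + 22 = -3y^2 + 7y + 26 = (y + 2)(-3y + 13).
So |(-3y^2 + 7y + 4) + 22| = |y + 2|·|-3y + 13|.
Assume first that |y + 2| < 1, so |y| < 3. Then |-3y + 13| ≤ 3·3 + 13 = 22.
Hence |(-3y^2 + 7y + 4) + 22| ≤ 22|y + 2| < ϵ provided |y + 2| < ϵ/22.
Choosing δ = min(1, ϵ/22) ensures both conditions, hence |(-3y^2 + 7y + 4) + 22| < ϵ.

δ = min(1, ϵ/22)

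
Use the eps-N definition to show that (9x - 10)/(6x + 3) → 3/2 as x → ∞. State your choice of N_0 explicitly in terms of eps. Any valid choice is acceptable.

N_0 = (29/12)/eps

Let eps > 0. We seek N_0 > 0 such that x > N_0 implies |(9x - 10)/(6x + 3) − (3/2)| < eps.
(9x - 10)/(6x + 3) − (3/2) = (6(9x - 10) − 9(6x + 3)) / (6(6x + 3)) = -87/(6(6x + 3)).
For x > 0 we have 6x + 3 > 6x, so |(9x - 10)/(6x + 3) − (3/2)| = 87/(6(6x + 3)) < 87/(6·6x) = (29/12)/x.
Thus |(9x - 10)/(6x + 3) − (3/2)| < eps whenever x > (29/12)/eps.
Take N_0 = (29/12)/eps. If x > N_0 then |(9x - 10)/(6x + 3) − (3/2)| < (29/12)/x < eps.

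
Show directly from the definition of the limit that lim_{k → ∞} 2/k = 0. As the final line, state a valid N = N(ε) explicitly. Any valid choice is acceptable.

N = 2/ε

Suppose ε > 0. For k ≥ 1, |2/k − 0| = 2/(k) ≤ 2/k.
We need 2/k < ε, i.e. k > 2/ε.
Take N = 2/ε. If k > N then |2/k| ≤ 2/k < ε.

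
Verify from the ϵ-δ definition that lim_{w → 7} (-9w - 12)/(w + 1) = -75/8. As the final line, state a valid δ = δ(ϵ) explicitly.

Suppose ϵ > 0. We want δ > 0 with 0 < |w − 7| < δ ⇒ |(-9w - 12)/(w + 1) + 75/8| < ϵ.
Combining over a common denominator, (-9w - 12)/(w + 1) + 75/8 = [(-9w - 12)·8 − (-75)·(w + 1)] / [8·(w + 1)] = 3(w − 7) / (8(w + 1)).
So |(-9w - 12)/(w + 1) + 75/8| = 3|w − 7| / (8·|w + 1|).
Require δ ≤ 4, so |w + 1| ≥ |8| − |w − 7| > 8 − 4 = 4.
Hence |(-9w - 12)/(w + 1) + 75/8| < 3|w − 7|/(8·4) = (3/32)|w − 7|, which is < ϵ once |w − 7| < (32/3)ϵ.
Take δ = min(4, (32/3)ϵ). Then 0 < |w − 7| < δ forces both bounds, so |(-9w - 12)/(w + 1) + 75/8| < ϵ.

δ = min(4, (32/3)ϵ)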